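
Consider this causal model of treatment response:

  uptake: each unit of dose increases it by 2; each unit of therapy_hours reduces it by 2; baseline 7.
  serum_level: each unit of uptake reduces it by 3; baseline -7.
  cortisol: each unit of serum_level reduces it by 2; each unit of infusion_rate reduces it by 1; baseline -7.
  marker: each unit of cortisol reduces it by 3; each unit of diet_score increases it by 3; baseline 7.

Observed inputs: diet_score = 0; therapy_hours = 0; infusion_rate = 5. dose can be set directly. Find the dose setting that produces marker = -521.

Substituting into the uptake equation gives uptake = 2*dose + 7.
This gives serum_level = -6*dose - 28.
This gives cortisol = 12*dose + 44.
Substituting into the marker equation gives marker = -36*dose - 125.
Solve -36*dose - 125 = -521: dose = (-521 + 125) / -36 = 11.

dose = 11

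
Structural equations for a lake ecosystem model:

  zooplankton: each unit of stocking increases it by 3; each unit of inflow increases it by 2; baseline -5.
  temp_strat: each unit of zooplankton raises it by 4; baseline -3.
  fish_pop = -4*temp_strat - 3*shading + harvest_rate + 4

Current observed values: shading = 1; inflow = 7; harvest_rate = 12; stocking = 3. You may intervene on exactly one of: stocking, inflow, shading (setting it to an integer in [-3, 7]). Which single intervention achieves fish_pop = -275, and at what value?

Intervening on stocking: fish_pop = -48*stocking - 119. Reaching -275 requires stocking = 13/4, not an integer.
Intervening on inflow: fish_pop = -32*inflow - 39. Reaching -275 requires inflow = 59/8, not an integer.
Intervening on shading: with other inputs at their observed values, fish_pop = -3*shading - 260. Solving for -275 gives shading = 5, within [-3, 7].

set shading = 5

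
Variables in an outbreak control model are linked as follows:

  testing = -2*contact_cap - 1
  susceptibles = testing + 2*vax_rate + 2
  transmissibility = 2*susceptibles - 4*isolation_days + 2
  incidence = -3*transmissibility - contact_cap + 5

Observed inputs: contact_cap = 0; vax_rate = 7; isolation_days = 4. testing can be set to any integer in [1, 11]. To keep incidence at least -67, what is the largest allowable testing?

testing = 3

Intervening on testing fixes its value directly, overriding its dependence on contact_cap.
Substituting into the susceptibles equation gives susceptibles = testing + 16.
Substituting into the transmissibility equation gives transmissibility = 2*testing + 18.
incidence becomes -6*testing - 49.
Require -6*testing - 49 ≥ -67, so testing ≤ 3.
The largest integer in [1, 11] satisfying this is 3.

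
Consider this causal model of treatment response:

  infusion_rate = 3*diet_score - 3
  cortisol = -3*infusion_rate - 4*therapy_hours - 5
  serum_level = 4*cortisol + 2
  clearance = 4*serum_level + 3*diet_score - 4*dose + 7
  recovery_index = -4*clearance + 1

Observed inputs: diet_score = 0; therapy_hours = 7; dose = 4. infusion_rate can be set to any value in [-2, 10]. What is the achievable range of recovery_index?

Intervening on infusion_rate fixes its value directly, overriding its dependence on diet_score.
Substituting into the cortisol equation gives cortisol = -3*infusion_rate - 33.
This gives serum_level = -12*infusion_rate - 130.
clearance becomes -48*infusion_rate - 529.
Substituting into the recovery_index equation gives recovery_index = 192*infusion_rate + 2117.
Linear in infusion_rate, so extremes are at the endpoints: infusion_rate = -2 gives recovery_index = 1733; infusion_rate = 10 gives recovery_index = 4037.

1733 to 4037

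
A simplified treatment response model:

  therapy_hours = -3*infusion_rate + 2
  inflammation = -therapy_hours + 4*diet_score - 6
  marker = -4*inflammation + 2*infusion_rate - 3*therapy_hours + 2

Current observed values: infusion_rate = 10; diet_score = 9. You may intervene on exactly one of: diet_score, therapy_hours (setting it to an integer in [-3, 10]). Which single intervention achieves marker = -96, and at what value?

set therapy_hours = 2

Intervening on diet_score: marker = -16*diet_score + 18. Reaching -96 requires diet_score = 57/8, not an integer.
Intervening on therapy_hours: with other inputs at their observed values, marker = therapy_hours - 98. Solving for -96 gives therapy_hours = 2, within [-3, 10].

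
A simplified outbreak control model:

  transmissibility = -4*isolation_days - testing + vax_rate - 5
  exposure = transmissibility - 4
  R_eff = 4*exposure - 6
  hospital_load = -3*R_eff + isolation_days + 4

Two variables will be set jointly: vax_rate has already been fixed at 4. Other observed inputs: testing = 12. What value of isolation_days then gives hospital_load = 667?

With vax_rate held at 4:
Substituting into the transmissibility equation gives transmissibility = -4*isolation_days - 13.
exposure becomes -4*isolation_days - 17.
Substituting into the R_eff equation gives R_eff = -16*isolation_days - 74.
Substituting into the hospital_load equation gives hospital_load = 49*isolation_days + 226.
Solve 49*isolation_days + 226 = 667: isolation_days = (667 - 226) / 49 = 9.

isolation_days = 9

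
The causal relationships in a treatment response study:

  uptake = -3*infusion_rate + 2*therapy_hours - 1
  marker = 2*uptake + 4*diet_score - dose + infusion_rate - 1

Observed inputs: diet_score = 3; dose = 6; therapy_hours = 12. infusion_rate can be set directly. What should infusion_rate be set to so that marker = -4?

infusion_rate = 11

Substituting into the uptake equation gives uptake = -3*infusion_rate + 23.
This gives marker = -5*infusion_rate + 51.
Solve -5*infusion_rate + 51 = -4: infusion_rate = (-4 - 51) / -5 = 11.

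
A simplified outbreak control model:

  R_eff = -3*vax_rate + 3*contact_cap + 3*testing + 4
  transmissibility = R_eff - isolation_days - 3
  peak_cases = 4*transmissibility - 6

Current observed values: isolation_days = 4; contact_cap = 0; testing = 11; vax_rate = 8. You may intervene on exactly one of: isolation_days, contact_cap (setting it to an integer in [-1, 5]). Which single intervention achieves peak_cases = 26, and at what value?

set isolation_days = 2

Intervening on isolation_days: with other inputs at their observed values, peak_cases = -4*isolation_days + 34. Solving for 26 gives isolation_days = 2, within [-1, 5].
Intervening on contact_cap: peak_cases = 12*contact_cap + 18. Reaching 26 requires contact_cap = 2/3, not an integer.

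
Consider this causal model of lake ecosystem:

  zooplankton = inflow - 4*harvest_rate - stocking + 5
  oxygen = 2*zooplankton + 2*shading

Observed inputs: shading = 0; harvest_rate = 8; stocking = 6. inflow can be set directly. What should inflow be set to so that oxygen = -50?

inflow = 8

Substituting into the zooplankton equation gives zooplankton = inflow - 33.
So oxygen = 2*inflow - 66.
Solve 2*inflow - 66 = -50: inflow = (-50 + 66) / 2 = 8.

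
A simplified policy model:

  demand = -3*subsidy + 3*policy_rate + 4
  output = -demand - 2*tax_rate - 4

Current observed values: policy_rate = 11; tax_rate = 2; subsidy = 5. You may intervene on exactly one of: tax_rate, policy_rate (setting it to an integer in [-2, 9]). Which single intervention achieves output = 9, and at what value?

Intervening on tax_rate: output = -2*tax_rate - 26. Reaching 9 requires tax_rate = -35/2, not an integer.
Intervening on policy_rate: with other inputs at their observed values, output = -3*policy_rate + 3. Solving for 9 gives policy_rate = -2, within [-2, 9].

set policy_rate = -2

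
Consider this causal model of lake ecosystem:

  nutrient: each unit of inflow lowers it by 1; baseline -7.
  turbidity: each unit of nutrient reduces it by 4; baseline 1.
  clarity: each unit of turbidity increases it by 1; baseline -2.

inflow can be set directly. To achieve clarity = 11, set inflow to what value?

Substituting into the turbidity equation gives turbidity = 4*inflow + 29.
Substituting into the clarity equation gives clarity = 4*inflow + 27.
Solve 4*inflow + 27 = 11: inflow = (11 - 27) / 4 = -4.

inflow = -4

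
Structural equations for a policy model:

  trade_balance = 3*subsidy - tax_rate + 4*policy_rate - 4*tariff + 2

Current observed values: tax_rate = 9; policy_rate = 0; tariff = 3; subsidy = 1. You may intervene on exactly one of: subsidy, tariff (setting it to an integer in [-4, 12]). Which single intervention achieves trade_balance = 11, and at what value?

set subsidy = 10

Intervening on subsidy: with other inputs at their observed values, trade_balance = 3*subsidy - 19. Solving for 11 gives subsidy = 10, within [-4, 12].
Intervening on tariff: trade_balance = -4*tariff - 4. Reaching 11 requires tariff = -15/4, not an integer.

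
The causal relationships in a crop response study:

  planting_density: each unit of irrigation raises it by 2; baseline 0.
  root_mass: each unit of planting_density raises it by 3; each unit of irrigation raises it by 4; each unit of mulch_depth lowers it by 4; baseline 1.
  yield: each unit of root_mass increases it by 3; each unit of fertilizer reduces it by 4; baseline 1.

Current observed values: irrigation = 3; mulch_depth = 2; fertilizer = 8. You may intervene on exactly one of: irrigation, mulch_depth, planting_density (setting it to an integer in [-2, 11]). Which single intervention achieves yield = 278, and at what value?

set irrigation = 11

Intervening on irrigation: with other inputs at their observed values, yield = 30*irrigation - 52. Solving for 278 gives irrigation = 11, within [-2, 11].
Intervening on mulch_depth: yield = -12*mulch_depth + 62. Reaching 278 requires mulch_depth = -18, outside [-2, 11].
Intervening on planting_density: yield = 9*planting_density - 16. Reaching 278 requires planting_density = 98/3, not an integer.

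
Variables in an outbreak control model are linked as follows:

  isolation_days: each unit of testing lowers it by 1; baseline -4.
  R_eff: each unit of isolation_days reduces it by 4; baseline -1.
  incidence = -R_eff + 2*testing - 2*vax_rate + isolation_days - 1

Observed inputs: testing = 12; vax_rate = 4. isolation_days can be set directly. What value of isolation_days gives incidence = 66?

isolation_days = 10

Intervening on isolation_days fixes its value directly, overriding its dependence on testing.
Substituting into the incidence equation gives incidence = 5*isolation_days + 16.
Solve 5*isolation_days + 16 = 66: isolation_days = (66 - 16) / 5 = 10.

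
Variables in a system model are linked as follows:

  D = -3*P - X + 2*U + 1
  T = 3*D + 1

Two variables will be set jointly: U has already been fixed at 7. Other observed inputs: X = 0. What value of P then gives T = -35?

P = 9

With U held at 7:
Substituting into the D equation gives D = -3*P + 15.
So T = -9*P + 46.
Solve -9*P + 46 = -35: P = (-35 - 46) / -9 = 9.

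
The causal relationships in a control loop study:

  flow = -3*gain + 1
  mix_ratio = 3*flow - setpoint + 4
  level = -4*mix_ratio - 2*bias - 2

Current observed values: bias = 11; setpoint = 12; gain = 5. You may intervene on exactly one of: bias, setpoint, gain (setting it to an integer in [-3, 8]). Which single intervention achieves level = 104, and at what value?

Intervening on bias: level = -2*bias + 198. Reaching 104 requires bias = 47, outside [-3, 8].
Intervening on setpoint: level = 4*setpoint + 128. Reaching 104 requires setpoint = -6, outside [-3, 8].
Intervening on gain: with other inputs at their observed values, level = 36*gain - 4. Solving for 104 gives gain = 3, within [-3, 8].

set gain = 3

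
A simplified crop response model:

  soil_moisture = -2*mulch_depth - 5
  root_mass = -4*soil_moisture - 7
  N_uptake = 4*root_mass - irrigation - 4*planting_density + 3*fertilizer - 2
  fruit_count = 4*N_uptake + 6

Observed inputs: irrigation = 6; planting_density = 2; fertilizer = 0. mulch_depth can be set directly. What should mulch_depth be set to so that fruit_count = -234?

Substituting into the root_mass equation gives root_mass = 8*mulch_depth + 13.
Substituting into the N_uptake equation gives N_uptake = 32*mulch_depth + 36.
Substituting into the fruit_count equation gives fruit_count = 128*mulch_depth + 150.
Solve 128*mulch_depth + 150 = -234: mulch_depth = (-234 - 150) / 128 = -3.

mulch_depth = -3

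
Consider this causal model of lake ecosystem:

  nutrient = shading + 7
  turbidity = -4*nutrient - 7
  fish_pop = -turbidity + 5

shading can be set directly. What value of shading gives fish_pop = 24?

shading = -4

Substituting into the turbidity equation gives turbidity = -4*shading - 35.
So fish_pop = 4*shading + 40.
Solve 4*shading + 40 = 24: shading = (24 - 40) / 4 = -4.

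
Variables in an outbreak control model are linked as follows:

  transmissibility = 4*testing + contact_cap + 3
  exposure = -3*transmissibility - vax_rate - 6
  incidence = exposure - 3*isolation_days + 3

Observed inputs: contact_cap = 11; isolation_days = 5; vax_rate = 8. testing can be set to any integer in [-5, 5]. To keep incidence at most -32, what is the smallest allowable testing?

Substituting into the transmissibility equation gives transmissibility = 4*testing + 14.
exposure becomes -12*testing - 56.
Substituting into the incidence equation gives incidence = -12*testing - 68.
Require -12*testing - 68 ≤ -32, so testing ≥ -3.
The smallest integer in [-5, 5] satisfying this is -3.

testing = -3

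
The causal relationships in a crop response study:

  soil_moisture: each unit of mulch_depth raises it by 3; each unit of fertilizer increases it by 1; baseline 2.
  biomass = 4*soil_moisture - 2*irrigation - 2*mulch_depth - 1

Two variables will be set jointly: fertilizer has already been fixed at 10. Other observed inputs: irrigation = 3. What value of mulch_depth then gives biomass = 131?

mulch_depth = 9

With fertilizer held at 10:
Substituting into the soil_moisture equation gives soil_moisture = 3*mulch_depth + 12.
So biomass = 10*mulch_depth + 41.
Solve 10*mulch_depth + 41 = 131: mulch_depth = (131 - 41) / 10 = 9.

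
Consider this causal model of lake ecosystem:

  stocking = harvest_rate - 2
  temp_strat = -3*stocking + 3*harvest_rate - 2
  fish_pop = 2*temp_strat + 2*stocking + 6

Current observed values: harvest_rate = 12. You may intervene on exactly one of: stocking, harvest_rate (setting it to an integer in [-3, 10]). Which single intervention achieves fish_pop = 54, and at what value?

set stocking = 5

Intervening on stocking: with other inputs at their observed values, fish_pop = -4*stocking + 74. Solving for 54 gives stocking = 5, within [-3, 10].
Intervening on harvest_rate: fish_pop = 2*harvest_rate + 10. Reaching 54 requires harvest_rate = 22, outside [-3, 10].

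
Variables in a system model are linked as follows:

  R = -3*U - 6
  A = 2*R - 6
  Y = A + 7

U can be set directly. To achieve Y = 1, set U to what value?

U = -2

Substituting into the A equation gives A = -6*U - 18.
So Y = -6*U - 11.
Solve -6*U - 11 = 1: U = (1 + 11) / -6 = -2.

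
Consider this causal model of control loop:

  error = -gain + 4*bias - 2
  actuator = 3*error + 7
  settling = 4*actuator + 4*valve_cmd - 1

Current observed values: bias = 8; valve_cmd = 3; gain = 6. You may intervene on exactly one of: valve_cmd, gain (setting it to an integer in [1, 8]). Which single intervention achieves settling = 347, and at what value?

Intervening on valve_cmd: with other inputs at their observed values, settling = 4*valve_cmd + 315. Solving for 347 gives valve_cmd = 8, within [1, 8].
Intervening on gain: settling = -12*gain + 399. Reaching 347 requires gain = 13/3, not an integer.

set valve_cmd = 8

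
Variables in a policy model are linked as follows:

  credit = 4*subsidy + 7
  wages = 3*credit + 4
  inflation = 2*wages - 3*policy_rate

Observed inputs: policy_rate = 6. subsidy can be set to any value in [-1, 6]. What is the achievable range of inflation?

8 to 176

Substituting into the wages equation gives wages = 12*subsidy + 25.
inflation becomes 24*subsidy + 32.
Linear in subsidy, so extremes are at the endpoints: subsidy = -1 gives inflation = 8; subsidy = 6 gives inflation = 176.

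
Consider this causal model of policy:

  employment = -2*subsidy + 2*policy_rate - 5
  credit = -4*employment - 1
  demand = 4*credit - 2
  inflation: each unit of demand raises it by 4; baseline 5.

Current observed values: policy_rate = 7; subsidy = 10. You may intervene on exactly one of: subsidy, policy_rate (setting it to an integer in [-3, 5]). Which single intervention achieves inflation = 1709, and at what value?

set policy_rate = -1

Intervening on subsidy: inflation = 128*subsidy - 595. Reaching 1709 requires subsidy = 18, outside [-3, 5].
Intervening on policy_rate: with other inputs at their observed values, inflation = -128*policy_rate + 1581. Solving for 1709 gives policy_rate = -1, within [-3, 5].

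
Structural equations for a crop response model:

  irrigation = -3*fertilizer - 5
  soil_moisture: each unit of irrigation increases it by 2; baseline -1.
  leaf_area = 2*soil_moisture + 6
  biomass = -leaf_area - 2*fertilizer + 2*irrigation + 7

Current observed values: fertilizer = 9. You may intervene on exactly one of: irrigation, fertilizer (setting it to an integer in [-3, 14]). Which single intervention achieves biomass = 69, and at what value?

set fertilizer = 14

Intervening on irrigation: biomass = -2*irrigation - 15. Reaching 69 requires irrigation = -42, outside [-3, 14].
Intervening on fertilizer: with other inputs at their observed values, biomass = 4*fertilizer + 13. Solving for 69 gives fertilizer = 14, within [-3, 14].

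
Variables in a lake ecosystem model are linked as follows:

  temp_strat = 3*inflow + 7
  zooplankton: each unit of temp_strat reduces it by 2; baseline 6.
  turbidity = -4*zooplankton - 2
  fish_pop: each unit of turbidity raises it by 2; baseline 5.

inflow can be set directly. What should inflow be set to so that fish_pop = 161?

inflow = 2

Substituting into the zooplankton equation gives zooplankton = -6*inflow - 8.
Substituting into the turbidity equation gives turbidity = 24*inflow + 30.
Substituting into the fish_pop equation gives fish_pop = 48*inflow + 65.
Solve 48*inflow + 65 = 161: inflow = (161 - 65) / 48 = 2.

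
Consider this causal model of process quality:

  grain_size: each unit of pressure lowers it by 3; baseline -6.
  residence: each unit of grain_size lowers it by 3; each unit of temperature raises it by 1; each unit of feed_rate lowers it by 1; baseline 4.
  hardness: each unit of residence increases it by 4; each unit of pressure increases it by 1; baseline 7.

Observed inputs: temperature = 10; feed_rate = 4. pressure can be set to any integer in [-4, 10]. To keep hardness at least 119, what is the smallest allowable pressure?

pressure = 0

Substituting into the residence equation gives residence = 9*pressure + 28.
hardness becomes 37*pressure + 119.
Require 37*pressure + 119 ≥ 119, so pressure ≥ 0.
The smallest integer in [-4, 10] satisfying this is 0.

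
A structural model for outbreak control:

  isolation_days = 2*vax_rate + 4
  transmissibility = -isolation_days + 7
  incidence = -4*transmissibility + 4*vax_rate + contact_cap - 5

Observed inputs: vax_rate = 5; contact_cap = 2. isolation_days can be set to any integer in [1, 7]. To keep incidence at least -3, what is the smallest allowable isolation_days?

Intervening on isolation_days fixes its value directly, overriding its dependence on vax_rate.
Substituting into the incidence equation gives incidence = 4*isolation_days - 11.
Require 4*isolation_days - 11 ≥ -3, so isolation_days ≥ 2.
The smallest integer in [1, 7] satisfying this is 2.

isolation_days = 2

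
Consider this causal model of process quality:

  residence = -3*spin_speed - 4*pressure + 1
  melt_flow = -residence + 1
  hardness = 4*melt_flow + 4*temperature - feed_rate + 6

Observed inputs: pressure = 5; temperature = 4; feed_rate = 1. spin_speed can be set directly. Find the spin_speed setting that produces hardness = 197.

Substituting into the residence equation gives residence = -3*spin_speed - 19.
This gives melt_flow = 3*spin_speed + 20.
This gives hardness = 12*spin_speed + 101.
Solve 12*spin_speed + 101 = 197: spin_speed = (197 - 101) / 12 = 8.

spin_speed = 8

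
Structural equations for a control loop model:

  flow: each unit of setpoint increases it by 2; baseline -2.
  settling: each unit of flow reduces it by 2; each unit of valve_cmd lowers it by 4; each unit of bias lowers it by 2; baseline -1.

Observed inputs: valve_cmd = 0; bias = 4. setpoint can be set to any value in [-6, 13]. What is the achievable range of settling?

Substituting into the settling equation gives settling = -4*setpoint - 5.
Linear in setpoint, so extremes are at the endpoints: setpoint = -6 gives settling = 19; setpoint = 13 gives settling = -57.

-57 to 19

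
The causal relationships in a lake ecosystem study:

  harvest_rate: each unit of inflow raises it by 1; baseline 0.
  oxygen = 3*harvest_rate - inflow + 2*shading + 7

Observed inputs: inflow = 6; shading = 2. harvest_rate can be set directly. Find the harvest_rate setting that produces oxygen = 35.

Intervening on harvest_rate fixes its value directly, overriding its dependence on inflow.
Substituting into the oxygen equation gives oxygen = 3*harvest_rate + 5.
Solve 3*harvest_rate + 5 = 35: harvest_rate = (35 - 5) / 3 = 10.

harvest_rate = 10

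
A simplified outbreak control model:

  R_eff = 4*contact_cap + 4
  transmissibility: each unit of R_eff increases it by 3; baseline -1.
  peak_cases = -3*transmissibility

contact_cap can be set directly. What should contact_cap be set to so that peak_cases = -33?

contact_cap = 0

Substituting into the transmissibility equation gives transmissibility = 12*contact_cap + 11.
This gives peak_cases = -36*contact_cap - 33.
Solve -36*contact_cap - 33 = -33: contact_cap = (-33 + 33) / -36 = 0.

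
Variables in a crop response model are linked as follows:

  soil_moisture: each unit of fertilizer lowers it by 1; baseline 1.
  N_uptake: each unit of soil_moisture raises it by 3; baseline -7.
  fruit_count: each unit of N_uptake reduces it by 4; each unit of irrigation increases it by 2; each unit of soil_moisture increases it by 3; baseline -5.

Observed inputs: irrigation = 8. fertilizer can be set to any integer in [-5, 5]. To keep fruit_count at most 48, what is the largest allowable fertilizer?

Substituting into the N_uptake equation gives N_uptake = -3*fertilizer - 4.
Substituting into the fruit_count equation gives fruit_count = 9*fertilizer + 30.
Require 9*fertilizer + 30 ≤ 48, so fertilizer ≤ 2.
The largest integer in [-5, 5] satisfying this is 2.

fertilizer = 2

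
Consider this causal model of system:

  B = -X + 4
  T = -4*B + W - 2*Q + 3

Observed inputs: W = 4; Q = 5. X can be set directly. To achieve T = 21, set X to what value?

X = 10

Substituting into the T equation gives T = 4*X - 19.
Solve 4*X - 19 = 21: X = (21 + 19) / 4 = 10.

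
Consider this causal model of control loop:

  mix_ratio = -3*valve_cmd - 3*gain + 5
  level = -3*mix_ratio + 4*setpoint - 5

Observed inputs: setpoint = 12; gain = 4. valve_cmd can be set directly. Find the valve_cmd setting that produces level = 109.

Substituting into the mix_ratio equation gives mix_ratio = -3*valve_cmd - 7.
This gives level = 9*valve_cmd + 64.
Solve 9*valve_cmd + 64 = 109: valve_cmd = (109 - 64) / 9 = 5.

valve_cmd = 5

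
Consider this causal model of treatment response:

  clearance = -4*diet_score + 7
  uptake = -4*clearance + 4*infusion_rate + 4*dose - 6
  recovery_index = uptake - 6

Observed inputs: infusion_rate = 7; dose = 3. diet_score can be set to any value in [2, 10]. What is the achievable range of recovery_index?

32 to 160

Substituting into the uptake equation gives uptake = 16*diet_score + 6.
recovery_index becomes 16*diet_score.
Linear in diet_score, so extremes are at the endpoints: diet_score = 2 gives recovery_index = 32; diet_score = 10 gives recovery_index = 160.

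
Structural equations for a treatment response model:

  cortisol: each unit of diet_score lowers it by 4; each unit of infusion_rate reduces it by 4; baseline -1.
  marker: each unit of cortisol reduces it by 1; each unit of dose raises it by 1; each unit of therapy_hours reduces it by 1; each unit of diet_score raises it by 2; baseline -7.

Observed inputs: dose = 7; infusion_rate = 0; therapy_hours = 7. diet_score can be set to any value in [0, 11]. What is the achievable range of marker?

Substituting into the cortisol equation gives cortisol = -4*diet_score - 1.
marker becomes 6*diet_score - 6.
Linear in diet_score, so extremes are at the endpoints: diet_score = 0 gives marker = -6; diet_score = 11 gives marker = 60.

-6 to 60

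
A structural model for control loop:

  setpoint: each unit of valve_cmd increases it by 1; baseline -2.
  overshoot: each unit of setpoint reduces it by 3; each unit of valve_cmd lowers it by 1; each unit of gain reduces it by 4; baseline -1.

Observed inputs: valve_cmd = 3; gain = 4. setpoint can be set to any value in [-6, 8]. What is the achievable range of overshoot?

Intervening on setpoint fixes its value directly, overriding its dependence on valve_cmd.
Substituting into the overshoot equation gives overshoot = -3*setpoint - 20.
Linear in setpoint, so extremes are at the endpoints: setpoint = -6 gives overshoot = -2; setpoint = 8 gives overshoot = -44.

-44 to -2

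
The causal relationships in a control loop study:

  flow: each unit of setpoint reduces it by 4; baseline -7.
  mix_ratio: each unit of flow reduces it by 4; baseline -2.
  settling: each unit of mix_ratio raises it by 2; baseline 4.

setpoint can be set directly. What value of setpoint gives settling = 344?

Substituting into the mix_ratio equation gives mix_ratio = 16*setpoint + 26.
Substituting into the settling equation gives settling = 32*setpoint + 56.
Solve 32*setpoint + 56 = 344: setpoint = (344 - 56) / 32 = 9.

setpoint = 9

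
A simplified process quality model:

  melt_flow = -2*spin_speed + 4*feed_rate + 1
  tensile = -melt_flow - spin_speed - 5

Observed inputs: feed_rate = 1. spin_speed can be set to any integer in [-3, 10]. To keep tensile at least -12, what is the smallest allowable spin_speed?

Substituting into the melt_flow equation gives melt_flow = -2*spin_speed + 5.
Substituting into the tensile equation gives tensile = spin_speed - 10.
Require spin_speed - 10 ≥ -12, so spin_speed ≥ -2.
The smallest integer in [-3, 10] satisfying this is -2.

spin_speed = -2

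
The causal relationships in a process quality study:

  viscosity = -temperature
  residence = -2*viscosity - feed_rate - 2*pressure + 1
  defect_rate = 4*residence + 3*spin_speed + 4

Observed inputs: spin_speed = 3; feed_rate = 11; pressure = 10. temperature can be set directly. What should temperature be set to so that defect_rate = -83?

temperature = 3

Substituting into the residence equation gives residence = 2*temperature - 30.
Substituting into the defect_rate equation gives defect_rate = 8*temperature - 107.
Solve 8*temperature - 107 = -83: temperature = (-83 + 107) / 8 = 3.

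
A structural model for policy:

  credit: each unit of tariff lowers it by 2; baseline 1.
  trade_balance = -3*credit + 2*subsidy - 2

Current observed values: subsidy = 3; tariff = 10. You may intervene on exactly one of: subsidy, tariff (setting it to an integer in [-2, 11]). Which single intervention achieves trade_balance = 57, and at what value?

set subsidy = 1

Intervening on subsidy: with other inputs at their observed values, trade_balance = 2*subsidy + 55. Solving for 57 gives subsidy = 1, within [-2, 11].
Intervening on tariff: trade_balance = 6*tariff + 1. Reaching 57 requires tariff = 28/3, not an integer.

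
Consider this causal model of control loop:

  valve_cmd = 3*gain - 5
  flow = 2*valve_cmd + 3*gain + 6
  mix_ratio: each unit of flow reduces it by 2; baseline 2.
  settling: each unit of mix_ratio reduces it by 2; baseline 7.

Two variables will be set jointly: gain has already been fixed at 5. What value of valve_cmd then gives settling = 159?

With gain held at 5:
Intervening on valve_cmd fixes its value directly, overriding its dependence on gain.
Substituting into the flow equation gives flow = 2*valve_cmd + 21.
So mix_ratio = -4*valve_cmd - 40.
This gives settling = 8*valve_cmd + 87.
Solve 8*valve_cmd + 87 = 159: valve_cmd = (159 - 87) / 8 = 9.

valve_cmd = 9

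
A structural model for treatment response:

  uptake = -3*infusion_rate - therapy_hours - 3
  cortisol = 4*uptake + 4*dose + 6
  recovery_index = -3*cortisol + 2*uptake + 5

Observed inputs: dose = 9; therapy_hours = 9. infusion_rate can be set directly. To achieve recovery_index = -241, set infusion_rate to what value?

infusion_rate = -8

Substituting into the uptake equation gives uptake = -3*infusion_rate - 12.
This gives cortisol = -12*infusion_rate - 6.
This gives recovery_index = 30*infusion_rate - 1.
Solve 30*infusion_rate - 1 = -241: infusion_rate = (-241 + 1) / 30 = -8.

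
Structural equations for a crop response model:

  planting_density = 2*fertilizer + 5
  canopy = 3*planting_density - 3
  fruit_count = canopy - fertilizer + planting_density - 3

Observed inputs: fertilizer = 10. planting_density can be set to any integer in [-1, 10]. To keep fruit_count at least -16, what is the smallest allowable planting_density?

Intervening on planting_density fixes its value directly, overriding its dependence on fertilizer.
Substituting into the fruit_count equation gives fruit_count = 4*planting_density - 16.
Require 4*planting_density - 16 ≥ -16, so planting_density ≥ 0.
The smallest integer in [-1, 10] satisfying this is 0.

planting_density = 0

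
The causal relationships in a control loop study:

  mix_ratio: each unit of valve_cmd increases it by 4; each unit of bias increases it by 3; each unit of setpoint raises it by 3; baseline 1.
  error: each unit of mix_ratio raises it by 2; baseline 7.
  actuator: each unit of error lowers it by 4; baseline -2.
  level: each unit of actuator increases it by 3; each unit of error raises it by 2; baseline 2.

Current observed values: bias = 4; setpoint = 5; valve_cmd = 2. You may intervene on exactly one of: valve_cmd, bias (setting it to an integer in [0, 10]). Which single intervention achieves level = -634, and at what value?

Intervening on valve_cmd: with other inputs at their observed values, level = -80*valve_cmd - 634. Solving for -634 gives valve_cmd = 0, within [0, 10].
Intervening on bias: level = -60*bias - 554. Reaching -634 requires bias = 4/3, not an integer.

set valve_cmd = 0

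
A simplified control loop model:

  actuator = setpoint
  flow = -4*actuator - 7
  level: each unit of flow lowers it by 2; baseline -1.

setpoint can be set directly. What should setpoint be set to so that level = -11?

setpoint = -3

Substituting into the flow equation gives flow = -4*setpoint - 7.
Substituting into the level equation gives level = 8*setpoint + 13.
Solve 8*setpoint + 13 = -11: setpoint = (-11 - 13) / 8 = -3.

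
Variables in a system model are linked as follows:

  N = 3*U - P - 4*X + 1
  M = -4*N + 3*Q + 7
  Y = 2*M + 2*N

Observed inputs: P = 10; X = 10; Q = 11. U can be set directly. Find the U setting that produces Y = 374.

Substituting into the N equation gives N = 3*U - 49.
So M = -12*U + 236.
This gives Y = -18*U + 374.
Solve -18*U + 374 = 374: U = (374 - 374) / -18 = 0.

U = 0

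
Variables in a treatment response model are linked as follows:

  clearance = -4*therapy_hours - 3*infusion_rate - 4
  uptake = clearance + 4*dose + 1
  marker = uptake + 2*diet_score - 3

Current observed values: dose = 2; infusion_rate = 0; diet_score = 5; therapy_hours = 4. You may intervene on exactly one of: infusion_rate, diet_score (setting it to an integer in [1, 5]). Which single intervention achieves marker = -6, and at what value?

set diet_score = 4

Intervening on infusion_rate: marker = -3*infusion_rate - 4. Reaching -6 requires infusion_rate = 2/3, not an integer.
Intervening on diet_score: with other inputs at their observed values, marker = 2*diet_score - 14. Solving for -6 gives diet_score = 4, within [1, 5].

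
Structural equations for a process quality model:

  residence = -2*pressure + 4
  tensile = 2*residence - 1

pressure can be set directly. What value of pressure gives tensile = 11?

pressure = -1

Substituting into the tensile equation gives tensile = -4*pressure + 7.
Solve -4*pressure + 7 = 11: pressure = (11 - 7) / -4 = -1.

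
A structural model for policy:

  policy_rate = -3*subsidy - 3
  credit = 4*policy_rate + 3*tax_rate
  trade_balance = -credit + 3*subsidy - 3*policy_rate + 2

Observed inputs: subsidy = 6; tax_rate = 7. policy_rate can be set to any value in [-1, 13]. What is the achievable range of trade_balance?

-92 to 6

Intervening on policy_rate fixes its value directly, overriding its dependence on subsidy.
Substituting into the credit equation gives credit = 4*policy_rate + 21.
So trade_balance = -7*policy_rate - 1.
Linear in policy_rate, so extremes are at the endpoints: policy_rate = -1 gives trade_balance = 6; policy_rate = 13 gives trade_balance = -92.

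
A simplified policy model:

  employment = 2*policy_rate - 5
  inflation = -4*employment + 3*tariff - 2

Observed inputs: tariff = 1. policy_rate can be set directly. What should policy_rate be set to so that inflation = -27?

Substituting into the inflation equation gives inflation = -8*policy_rate + 21.
Solve -8*policy_rate + 21 = -27: policy_rate = (-27 - 21) / -8 = 6.

policy_rate = 6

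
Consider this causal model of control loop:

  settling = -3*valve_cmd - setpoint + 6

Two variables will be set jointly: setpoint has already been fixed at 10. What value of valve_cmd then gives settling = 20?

With setpoint held at 10:
Substituting into the settling equation gives settling = -3*valve_cmd - 4.
Solve -3*valve_cmd - 4 = 20: valve_cmd = (20 + 4) / -3 = -8.

valve_cmd = -8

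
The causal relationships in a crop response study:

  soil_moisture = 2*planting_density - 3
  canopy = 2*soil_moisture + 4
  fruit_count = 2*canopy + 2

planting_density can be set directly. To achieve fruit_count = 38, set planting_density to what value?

Substituting into the canopy equation gives canopy = 4*planting_density - 2.
Substituting into the fruit_count equation gives fruit_count = 8*planting_density - 2.
Solve 8*planting_density - 2 = 38: planting_density = (38 + 2) / 8 = 5.

planting_density = 5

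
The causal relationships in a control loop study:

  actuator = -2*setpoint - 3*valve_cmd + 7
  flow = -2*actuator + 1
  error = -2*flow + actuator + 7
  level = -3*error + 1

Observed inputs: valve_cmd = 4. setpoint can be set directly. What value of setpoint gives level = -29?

Substituting into the actuator equation gives actuator = -2*setpoint - 5.
So flow = 4*setpoint + 11.
Substituting into the error equation gives error = -10*setpoint - 20.
Substituting into the level equation gives level = 30*setpoint + 61.
Solve 30*setpoint + 61 = -29: setpoint = (-29 - 61) / 30 = -3.

setpoint = -3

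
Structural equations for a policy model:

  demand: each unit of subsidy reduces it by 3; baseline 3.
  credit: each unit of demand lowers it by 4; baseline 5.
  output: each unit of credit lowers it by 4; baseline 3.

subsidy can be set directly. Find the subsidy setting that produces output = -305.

subsidy = 7

Substituting into the credit equation gives credit = 12*subsidy - 7.
Substituting into the output equation gives output = -48*subsidy + 31.
Solve -48*subsidy + 31 = -305: subsidy = (-305 - 31) / -48 = 7.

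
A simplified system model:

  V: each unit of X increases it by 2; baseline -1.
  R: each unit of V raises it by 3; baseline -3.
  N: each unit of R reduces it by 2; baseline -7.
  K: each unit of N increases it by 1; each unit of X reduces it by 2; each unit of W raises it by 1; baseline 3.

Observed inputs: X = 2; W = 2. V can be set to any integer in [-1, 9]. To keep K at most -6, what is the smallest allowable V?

Intervening on V fixes its value directly, overriding its dependence on X.
Substituting into the N equation gives N = -6*V - 1.
This gives K = -6*V.
Require -6*V ≤ -6, so V ≥ 1.
The smallest integer in [-1, 9] satisfying this is 1.

V = 1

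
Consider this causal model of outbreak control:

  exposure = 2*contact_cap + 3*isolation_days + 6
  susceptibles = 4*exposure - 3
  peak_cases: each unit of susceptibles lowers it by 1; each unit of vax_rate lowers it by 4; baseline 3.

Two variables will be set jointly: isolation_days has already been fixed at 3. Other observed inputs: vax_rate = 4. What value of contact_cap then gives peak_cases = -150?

With isolation_days held at 3:
Substituting into the exposure equation gives exposure = 2*contact_cap + 15.
susceptibles becomes 8*contact_cap + 57.
This gives peak_cases = -8*contact_cap - 70.
Solve -8*contact_cap - 70 = -150: contact_cap = (-150 + 70) / -8 = 10.

contact_cap = 10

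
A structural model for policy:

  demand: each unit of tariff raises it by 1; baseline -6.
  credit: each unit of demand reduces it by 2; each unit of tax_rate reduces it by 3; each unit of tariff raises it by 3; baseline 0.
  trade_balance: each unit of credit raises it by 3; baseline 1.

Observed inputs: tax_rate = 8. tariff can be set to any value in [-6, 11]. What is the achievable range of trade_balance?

-53 to -2

Substituting into the credit equation gives credit = tariff - 12.
Substituting into the trade_balance equation gives trade_balance = 3*tariff - 35.
Linear in tariff, so extremes are at the endpoints: tariff = -6 gives trade_balance = -53; tariff = 11 gives trade_balance = -2.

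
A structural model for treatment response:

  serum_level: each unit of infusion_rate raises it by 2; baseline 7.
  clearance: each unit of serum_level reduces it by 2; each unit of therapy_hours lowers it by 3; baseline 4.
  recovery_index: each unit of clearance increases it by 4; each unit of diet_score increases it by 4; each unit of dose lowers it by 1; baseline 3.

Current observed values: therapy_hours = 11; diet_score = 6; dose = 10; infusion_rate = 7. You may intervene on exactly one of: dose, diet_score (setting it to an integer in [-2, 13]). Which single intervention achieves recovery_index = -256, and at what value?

Intervening on dose: with other inputs at their observed values, recovery_index = -dose - 257. Solving for -256 gives dose = -1, within [-2, 13].
Intervening on diet_score: recovery_index = 4*diet_score - 291. Reaching -256 requires diet_score = 35/4, not an integer.

set dose = -1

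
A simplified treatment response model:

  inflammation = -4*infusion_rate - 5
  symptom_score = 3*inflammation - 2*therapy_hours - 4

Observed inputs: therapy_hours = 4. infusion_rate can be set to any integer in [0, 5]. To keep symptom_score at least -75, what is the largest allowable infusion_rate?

infusion_rate = 4

Substituting into the symptom_score equation gives symptom_score = -12*infusion_rate - 27.
Require -12*infusion_rate - 27 ≥ -75, so infusion_rate ≤ 4.
The largest integer in [0, 5] satisfying this is 4.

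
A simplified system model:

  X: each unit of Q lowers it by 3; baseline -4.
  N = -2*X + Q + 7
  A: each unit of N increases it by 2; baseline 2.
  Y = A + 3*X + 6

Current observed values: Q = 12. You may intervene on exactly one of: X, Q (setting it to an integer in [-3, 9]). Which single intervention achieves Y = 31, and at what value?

Intervening on X: Y = -X + 46. Reaching 31 requires X = 15, outside [-3, 9].
Intervening on Q: with other inputs at their observed values, Y = 5*Q + 26. Solving for 31 gives Q = 1, within [-3, 9].

set Q = 1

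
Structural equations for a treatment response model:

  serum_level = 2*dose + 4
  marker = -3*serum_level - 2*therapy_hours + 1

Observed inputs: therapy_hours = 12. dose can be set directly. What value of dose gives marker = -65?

Substituting into the marker equation gives marker = -6*dose - 35.
Solve -6*dose - 35 = -65: dose = (-65 + 35) / -6 = 5.

dose = 5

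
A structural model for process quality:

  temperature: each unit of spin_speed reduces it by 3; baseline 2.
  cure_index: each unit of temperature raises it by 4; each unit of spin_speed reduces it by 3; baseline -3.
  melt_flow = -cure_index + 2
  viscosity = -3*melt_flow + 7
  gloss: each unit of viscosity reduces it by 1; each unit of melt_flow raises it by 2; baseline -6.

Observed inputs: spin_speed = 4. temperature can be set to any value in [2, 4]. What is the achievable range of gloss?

Intervening on temperature fixes its value directly, overriding its dependence on spin_speed.
Substituting into the cure_index equation gives cure_index = 4*temperature - 15.
Substituting into the melt_flow equation gives melt_flow = -4*temperature + 17.
So viscosity = 12*temperature - 44.
gloss becomes -20*temperature + 72.
Linear in temperature, so extremes are at the endpoints: temperature = 2 gives gloss = 32; temperature = 4 gives gloss = -8.

-8 to 32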